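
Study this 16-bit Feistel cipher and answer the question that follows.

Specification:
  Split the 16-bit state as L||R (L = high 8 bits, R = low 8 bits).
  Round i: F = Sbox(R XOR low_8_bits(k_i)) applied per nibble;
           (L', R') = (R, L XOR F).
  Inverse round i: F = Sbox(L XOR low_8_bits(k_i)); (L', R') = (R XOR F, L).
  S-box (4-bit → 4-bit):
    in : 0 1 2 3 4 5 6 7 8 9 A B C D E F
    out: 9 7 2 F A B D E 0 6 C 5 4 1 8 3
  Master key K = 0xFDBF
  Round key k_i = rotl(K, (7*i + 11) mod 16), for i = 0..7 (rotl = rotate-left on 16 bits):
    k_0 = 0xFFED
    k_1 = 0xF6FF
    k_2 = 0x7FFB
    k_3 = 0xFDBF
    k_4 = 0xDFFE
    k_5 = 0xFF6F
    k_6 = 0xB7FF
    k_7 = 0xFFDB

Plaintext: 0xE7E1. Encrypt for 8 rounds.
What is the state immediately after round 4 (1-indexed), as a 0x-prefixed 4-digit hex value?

s_0 = plaintext = 0xE7E1
s_1 = Round(s_0, k_0) = 0xE173
s_2 = Round(s_1, k_1) = 0x73E5
s_3 = Round(s_2, k_2) = 0xE50B
s_4 = Round(s_3, k_3) = 0x0BBF
s_5 = Round(s_4, k_4) = 0xBFAC
s_6 = Round(s_5, k_5) = 0xACF0
s_7 = Round(s_6, k_6) = 0xF03F
s_8 = Round(s_7, k_7) = 0x3F7A

0x0BBF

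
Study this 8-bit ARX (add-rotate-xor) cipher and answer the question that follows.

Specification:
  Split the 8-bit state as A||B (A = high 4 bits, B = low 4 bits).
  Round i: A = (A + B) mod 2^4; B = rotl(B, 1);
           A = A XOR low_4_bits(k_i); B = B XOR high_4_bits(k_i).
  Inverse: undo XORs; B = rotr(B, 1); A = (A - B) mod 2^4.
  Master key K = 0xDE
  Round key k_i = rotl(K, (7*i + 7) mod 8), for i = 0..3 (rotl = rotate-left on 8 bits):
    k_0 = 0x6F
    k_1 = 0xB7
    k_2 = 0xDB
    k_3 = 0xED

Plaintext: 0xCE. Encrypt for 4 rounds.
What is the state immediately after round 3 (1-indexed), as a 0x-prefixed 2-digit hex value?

0x84

s_0 = plaintext = 0xCE
s_1 = Round(s_0, k_0) = 0x5B
s_2 = Round(s_1, k_1) = 0x7C
s_3 = Round(s_2, k_2) = 0x84
s_4 = Round(s_3, k_3) = 0x16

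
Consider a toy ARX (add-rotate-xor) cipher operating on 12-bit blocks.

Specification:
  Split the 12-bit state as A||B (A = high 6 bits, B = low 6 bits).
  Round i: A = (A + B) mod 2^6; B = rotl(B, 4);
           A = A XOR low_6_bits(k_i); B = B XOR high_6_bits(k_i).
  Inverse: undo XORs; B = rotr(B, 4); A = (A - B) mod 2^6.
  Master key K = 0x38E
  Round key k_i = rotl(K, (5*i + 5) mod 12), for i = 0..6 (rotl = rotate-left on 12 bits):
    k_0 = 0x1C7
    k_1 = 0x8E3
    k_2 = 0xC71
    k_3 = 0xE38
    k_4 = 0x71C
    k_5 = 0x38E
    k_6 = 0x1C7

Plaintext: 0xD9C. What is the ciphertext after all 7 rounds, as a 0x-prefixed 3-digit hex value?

s_0 = plaintext = 0xD9C
s_1 = Round(s_0, k_0) = 0x540
s_2 = Round(s_1, k_1) = 0xDA3
s_3 = Round(s_2, k_2) = 0xA09
s_4 = Round(s_3, k_3) = 0x26A
s_5 = Round(s_4, k_4) = 0xBF6
s_6 = Round(s_5, k_5) = 0xAE3
s_7 = Round(s_6, k_6) = 0x27F

0x27F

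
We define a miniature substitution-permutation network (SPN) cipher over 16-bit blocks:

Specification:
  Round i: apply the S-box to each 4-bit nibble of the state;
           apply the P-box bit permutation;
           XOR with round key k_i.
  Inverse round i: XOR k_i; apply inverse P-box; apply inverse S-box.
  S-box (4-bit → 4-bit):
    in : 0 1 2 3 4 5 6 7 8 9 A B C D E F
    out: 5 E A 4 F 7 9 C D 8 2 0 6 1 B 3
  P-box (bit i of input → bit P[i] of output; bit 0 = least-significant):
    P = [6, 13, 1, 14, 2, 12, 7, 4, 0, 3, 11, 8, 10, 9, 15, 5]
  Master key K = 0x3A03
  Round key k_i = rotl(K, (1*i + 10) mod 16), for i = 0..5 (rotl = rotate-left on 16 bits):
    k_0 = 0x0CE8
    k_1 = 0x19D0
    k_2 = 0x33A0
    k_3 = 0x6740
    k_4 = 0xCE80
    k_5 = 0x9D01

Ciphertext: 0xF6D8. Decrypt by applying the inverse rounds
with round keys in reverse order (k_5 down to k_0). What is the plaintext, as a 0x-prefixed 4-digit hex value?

s_0 = ciphertext = 0xF6D8
s_1 = InvRound(s_0, k_5) = 0xA47E
s_2 = InvRound(s_1, k_4) = 0x2C84
s_3 = InvRound(s_2, k_3) = 0xA706
s_4 = InvRound(s_3, k_2) = 0x8B53
s_5 = InvRound(s_4, k_1) = 0xCDC3
s_6 = InvRound(s_5, k_0) = 0x7EB7

0x7EB7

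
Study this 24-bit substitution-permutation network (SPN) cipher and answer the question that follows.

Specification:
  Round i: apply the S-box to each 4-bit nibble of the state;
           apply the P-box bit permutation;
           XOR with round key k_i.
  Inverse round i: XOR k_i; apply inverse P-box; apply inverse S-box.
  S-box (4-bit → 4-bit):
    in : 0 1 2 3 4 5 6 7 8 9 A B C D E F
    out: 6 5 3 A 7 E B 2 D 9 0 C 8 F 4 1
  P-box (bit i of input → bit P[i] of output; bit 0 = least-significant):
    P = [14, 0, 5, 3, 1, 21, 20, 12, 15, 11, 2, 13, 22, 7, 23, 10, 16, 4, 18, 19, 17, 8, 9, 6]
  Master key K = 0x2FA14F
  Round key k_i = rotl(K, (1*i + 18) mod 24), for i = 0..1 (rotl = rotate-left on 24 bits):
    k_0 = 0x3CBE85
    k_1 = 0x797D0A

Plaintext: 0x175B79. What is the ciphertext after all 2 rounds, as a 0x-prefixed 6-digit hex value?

s_0 = plaintext = 0x175B79
s_1 = Round(s_0, k_0) = 0x9ED819
s_2 = Round(s_1, k_1) = 0xAF99C4

0xAF99C4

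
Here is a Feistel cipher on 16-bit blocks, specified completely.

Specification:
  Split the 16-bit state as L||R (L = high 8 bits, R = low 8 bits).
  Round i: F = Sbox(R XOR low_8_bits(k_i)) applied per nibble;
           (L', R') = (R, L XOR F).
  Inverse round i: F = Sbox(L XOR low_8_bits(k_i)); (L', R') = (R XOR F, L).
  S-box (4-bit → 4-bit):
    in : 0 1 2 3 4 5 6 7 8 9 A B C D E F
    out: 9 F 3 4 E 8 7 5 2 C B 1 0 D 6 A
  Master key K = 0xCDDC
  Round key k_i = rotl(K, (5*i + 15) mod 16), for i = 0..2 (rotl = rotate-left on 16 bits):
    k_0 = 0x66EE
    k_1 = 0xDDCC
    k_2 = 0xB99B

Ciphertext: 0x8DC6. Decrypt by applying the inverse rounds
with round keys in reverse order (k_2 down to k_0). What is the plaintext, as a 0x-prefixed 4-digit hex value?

0x3720

s_0 = ciphertext = 0x8DC6
s_1 = InvRound(s_0, k_2) = 0x318D
s_2 = InvRound(s_1, k_1) = 0x2031
s_3 = InvRound(s_2, k_0) = 0x3720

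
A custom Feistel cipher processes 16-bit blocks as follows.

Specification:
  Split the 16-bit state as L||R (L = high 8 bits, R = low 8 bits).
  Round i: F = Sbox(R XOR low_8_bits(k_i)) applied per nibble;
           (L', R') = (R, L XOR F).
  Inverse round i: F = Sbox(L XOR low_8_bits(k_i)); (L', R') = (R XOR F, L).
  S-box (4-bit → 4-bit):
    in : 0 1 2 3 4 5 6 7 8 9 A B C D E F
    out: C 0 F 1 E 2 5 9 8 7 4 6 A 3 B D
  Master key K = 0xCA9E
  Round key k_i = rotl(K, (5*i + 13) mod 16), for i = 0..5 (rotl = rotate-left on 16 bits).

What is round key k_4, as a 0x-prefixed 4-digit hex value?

0x953D

K = 0xCA9E
k_0 = rotl(K, (5*0+13) mod 16) = rotl(K, 13) = 0xD953
k_1 = rotl(K, (5*1+13) mod 16) = rotl(K, 2) = 0x2A7B
k_2 = rotl(K, (5*2+13) mod 16) = rotl(K, 7) = 0x4F65
k_3 = rotl(K, (5*3+13) mod 16) = rotl(K, 12) = 0xECA9
k_4 = rotl(K, (5*4+13) mod 16) = rotl(K, 1) = 0x953D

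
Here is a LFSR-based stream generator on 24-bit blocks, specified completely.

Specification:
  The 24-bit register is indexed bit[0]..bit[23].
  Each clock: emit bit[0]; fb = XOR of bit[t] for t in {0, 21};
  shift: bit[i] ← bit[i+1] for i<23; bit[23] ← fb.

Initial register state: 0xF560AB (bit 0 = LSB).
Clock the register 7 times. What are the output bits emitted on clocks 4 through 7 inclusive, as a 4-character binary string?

reg_0 = 0xF560AB
clock 1: out=1, reg = 0x7AB055
clock 2: out=1, reg = 0x3D582A
clock 3: out=0, reg = 0x9EAC15
clock 4: out=1, reg = 0xCF560A
clock 5: out=0, reg = 0x67AB05
clock 6: out=1, reg = 0x33D582
clock 7: out=0, reg = 0x99EAC1

1010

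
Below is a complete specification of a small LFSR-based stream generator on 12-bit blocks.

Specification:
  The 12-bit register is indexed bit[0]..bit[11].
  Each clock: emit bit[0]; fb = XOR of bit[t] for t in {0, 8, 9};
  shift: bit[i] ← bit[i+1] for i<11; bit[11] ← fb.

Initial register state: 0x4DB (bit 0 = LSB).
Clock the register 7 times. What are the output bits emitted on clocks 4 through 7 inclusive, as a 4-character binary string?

1101

reg_0 = 0x4DB
clock 1: out=1, reg = 0xA6D
clock 2: out=1, reg = 0x536
clock 3: out=0, reg = 0xA9B
clock 4: out=1, reg = 0x54D
clock 5: out=1, reg = 0x2A6
clock 6: out=0, reg = 0x953
clock 7: out=1, reg = 0x4A9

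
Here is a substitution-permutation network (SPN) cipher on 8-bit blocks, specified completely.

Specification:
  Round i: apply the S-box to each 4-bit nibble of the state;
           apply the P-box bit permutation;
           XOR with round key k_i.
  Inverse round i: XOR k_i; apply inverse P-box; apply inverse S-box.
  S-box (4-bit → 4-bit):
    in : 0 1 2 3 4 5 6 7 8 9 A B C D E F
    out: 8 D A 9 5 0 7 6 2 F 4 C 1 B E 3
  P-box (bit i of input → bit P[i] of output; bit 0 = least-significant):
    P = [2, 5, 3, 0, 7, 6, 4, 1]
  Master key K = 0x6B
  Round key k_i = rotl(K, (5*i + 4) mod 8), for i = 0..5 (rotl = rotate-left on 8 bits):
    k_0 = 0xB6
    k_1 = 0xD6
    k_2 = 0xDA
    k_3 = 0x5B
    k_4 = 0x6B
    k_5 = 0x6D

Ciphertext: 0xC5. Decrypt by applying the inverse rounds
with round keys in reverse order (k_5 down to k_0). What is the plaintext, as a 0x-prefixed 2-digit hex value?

s_0 = ciphertext = 0xC5
s_1 = InvRound(s_0, k_5) = 0xC7
s_2 = InvRound(s_1, k_4) = 0xC6
s_3 = InvRound(s_2, k_3) = 0x41
s_4 = InvRound(s_3, k_2) = 0x1B
s_5 = InvRound(s_4, k_1) = 0xF1
s_6 = InvRound(s_5, k_0) = 0x23

0x23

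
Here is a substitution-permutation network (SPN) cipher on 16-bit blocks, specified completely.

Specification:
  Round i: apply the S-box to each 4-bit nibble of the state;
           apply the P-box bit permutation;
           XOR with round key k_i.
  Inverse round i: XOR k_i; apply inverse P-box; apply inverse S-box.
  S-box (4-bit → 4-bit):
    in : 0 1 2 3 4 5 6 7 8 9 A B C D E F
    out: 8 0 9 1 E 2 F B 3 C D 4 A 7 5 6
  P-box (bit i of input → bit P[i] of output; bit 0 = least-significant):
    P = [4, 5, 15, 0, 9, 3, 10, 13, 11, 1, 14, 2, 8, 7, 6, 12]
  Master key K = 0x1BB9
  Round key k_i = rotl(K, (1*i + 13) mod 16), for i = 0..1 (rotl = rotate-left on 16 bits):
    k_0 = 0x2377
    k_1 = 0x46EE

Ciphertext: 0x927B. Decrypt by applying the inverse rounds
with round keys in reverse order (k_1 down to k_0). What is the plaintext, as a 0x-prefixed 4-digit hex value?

0xFA79

s_0 = ciphertext = 0x927B
s_1 = InvRound(s_0, k_1) = 0xC9BA
s_2 = InvRound(s_1, k_0) = 0xFA79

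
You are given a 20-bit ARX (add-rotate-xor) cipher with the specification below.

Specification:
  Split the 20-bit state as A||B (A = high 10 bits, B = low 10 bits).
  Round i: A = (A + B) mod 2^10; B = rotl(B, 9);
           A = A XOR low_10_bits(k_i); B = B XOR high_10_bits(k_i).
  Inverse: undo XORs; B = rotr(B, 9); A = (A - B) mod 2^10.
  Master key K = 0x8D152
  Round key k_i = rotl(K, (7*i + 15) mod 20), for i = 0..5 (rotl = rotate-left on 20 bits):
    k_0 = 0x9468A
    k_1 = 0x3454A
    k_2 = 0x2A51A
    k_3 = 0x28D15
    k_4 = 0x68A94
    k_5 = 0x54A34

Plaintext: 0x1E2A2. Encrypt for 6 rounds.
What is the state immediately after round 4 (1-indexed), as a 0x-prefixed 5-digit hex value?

0x49FA3

s_0 = plaintext = 0x1E2A2
s_1 = Round(s_0, k_0) = 0x64300
s_2 = Round(s_1, k_1) = 0x76951
s_3 = Round(s_2, k_2) = 0x8C601
s_4 = Round(s_3, k_3) = 0x49FA3
s_5 = Round(s_4, k_4) = 0x97A73
s_6 = Round(s_5, k_5) = 0xB966B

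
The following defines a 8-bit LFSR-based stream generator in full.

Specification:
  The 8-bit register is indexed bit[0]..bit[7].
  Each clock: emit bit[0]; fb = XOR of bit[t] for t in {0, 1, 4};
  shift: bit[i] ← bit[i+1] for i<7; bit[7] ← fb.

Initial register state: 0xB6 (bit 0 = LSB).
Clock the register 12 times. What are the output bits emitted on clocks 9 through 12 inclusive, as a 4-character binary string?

reg_0 = 0xB6
clock 1: out=0, reg = 0x5B
clock 2: out=1, reg = 0xAD
clock 3: out=1, reg = 0xD6
clock 4: out=0, reg = 0x6B
clock 5: out=1, reg = 0x35
clock 6: out=1, reg = 0x1A
clock 7: out=0, reg = 0x0D
clock 8: out=1, reg = 0x86
clock 9: out=0, reg = 0xC3
clock 10: out=1, reg = 0x61
clock 11: out=1, reg = 0xB0
clock 12: out=0, reg = 0xD8

0110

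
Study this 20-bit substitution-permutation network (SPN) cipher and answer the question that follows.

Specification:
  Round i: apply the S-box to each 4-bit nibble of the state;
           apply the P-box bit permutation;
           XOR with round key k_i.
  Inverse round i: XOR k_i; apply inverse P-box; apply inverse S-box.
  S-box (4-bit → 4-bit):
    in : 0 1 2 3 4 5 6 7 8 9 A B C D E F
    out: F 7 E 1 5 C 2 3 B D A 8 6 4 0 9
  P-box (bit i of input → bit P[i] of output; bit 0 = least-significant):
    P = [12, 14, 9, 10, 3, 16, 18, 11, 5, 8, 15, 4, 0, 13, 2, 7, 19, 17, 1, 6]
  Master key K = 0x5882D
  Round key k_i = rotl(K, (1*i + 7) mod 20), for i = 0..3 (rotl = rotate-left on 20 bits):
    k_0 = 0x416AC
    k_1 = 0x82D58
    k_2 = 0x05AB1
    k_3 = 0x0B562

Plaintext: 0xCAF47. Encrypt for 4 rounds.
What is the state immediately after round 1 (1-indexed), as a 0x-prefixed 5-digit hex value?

s_0 = plaintext = 0xCAF47
s_1 = Round(s_0, k_0) = 0x26616
s_2 = Round(s_1, k_1) = 0xF4C12
s_3 = Round(s_2, k_2) = 0xD9DFC
s_4 = Round(s_3, k_3) = 0x07FED

0x26616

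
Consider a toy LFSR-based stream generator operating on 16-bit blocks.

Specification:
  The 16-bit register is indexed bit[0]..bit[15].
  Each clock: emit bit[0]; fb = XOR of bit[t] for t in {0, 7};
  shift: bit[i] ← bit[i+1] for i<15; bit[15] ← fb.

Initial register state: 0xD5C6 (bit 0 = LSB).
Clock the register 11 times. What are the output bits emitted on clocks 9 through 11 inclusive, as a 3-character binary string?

reg_0 = 0xD5C6
clock 1: out=0, reg = 0xEAE3
clock 2: out=1, reg = 0x7571
clock 3: out=1, reg = 0xBAB8
clock 4: out=0, reg = 0xDD5C
clock 5: out=0, reg = 0x6EAE
clock 6: out=0, reg = 0xB757
clock 7: out=1, reg = 0xDBAB
clock 8: out=1, reg = 0x6DD5
clock 9: out=1, reg = 0x36EA
clock 10: out=0, reg = 0x9B75
clock 11: out=1, reg = 0xCDBA

101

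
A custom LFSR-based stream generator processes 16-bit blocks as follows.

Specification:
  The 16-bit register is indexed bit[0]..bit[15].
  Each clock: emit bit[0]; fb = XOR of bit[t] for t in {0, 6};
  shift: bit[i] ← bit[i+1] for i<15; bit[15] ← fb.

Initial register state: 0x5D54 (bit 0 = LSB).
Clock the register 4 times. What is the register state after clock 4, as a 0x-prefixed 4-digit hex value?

0x15D5

reg_0 = 0x5D54
clock 1: out=0, reg = 0xAEAA
clock 2: out=0, reg = 0x5755
clock 3: out=1, reg = 0x2BAA
clock 4: out=0, reg = 0x15D5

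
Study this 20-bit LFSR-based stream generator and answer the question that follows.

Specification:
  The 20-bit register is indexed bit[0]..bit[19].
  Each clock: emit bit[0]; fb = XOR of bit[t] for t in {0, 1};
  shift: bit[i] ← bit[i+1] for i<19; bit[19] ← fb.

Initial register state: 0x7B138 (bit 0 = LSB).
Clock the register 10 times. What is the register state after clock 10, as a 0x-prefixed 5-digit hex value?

reg_0 = 0x7B138
clock 1: out=0, reg = 0x3D89C
clock 2: out=0, reg = 0x1EC4E
clock 3: out=0, reg = 0x8F627
clock 4: out=1, reg = 0x47B13
clock 5: out=1, reg = 0x23D89
clock 6: out=1, reg = 0x91EC4
clock 7: out=0, reg = 0x48F62
clock 8: out=0, reg = 0xA47B1
clock 9: out=1, reg = 0xD23D8
clock 10: out=0, reg = 0x691EC

0x691EC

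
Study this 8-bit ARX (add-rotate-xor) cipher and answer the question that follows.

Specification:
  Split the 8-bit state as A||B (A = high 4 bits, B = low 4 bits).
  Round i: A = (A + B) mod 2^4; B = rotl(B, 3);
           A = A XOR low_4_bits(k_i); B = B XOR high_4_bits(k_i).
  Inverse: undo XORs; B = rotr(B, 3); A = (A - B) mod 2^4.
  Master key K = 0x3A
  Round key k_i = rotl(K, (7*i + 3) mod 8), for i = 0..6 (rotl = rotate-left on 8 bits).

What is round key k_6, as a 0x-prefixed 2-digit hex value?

K = 0x3A
k_0 = rotl(K, (7*0+3) mod 8) = rotl(K, 3) = 0xD1
k_1 = rotl(K, (7*1+3) mod 8) = rotl(K, 2) = 0xE8
k_2 = rotl(K, (7*2+3) mod 8) = rotl(K, 1) = 0x74
k_3 = rotl(K, (7*3+3) mod 8) = rotl(K, 0) = 0x3A
k_4 = rotl(K, (7*4+3) mod 8) = rotl(K, 7) = 0x1D
k_5 = rotl(K, (7*5+3) mod 8) = rotl(K, 6) = 0x8E
k_6 = rotl(K, (7*6+3) mod 8) = rotl(K, 5) = 0x47

0x47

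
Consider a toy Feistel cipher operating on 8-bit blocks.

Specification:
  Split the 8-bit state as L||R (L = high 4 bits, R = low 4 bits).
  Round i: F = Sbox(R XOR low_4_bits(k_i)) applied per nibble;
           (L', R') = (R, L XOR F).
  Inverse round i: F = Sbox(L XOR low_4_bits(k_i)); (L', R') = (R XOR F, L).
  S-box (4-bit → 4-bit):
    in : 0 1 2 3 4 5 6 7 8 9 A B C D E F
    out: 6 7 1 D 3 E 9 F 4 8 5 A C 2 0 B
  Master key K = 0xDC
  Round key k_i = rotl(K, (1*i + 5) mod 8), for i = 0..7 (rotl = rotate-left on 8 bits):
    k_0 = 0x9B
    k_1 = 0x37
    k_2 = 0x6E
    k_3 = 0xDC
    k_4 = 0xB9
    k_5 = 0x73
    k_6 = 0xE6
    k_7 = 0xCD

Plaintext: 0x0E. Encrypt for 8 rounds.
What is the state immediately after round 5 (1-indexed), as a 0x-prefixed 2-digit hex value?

s_0 = plaintext = 0x0E
s_1 = Round(s_0, k_0) = 0xEE
s_2 = Round(s_1, k_1) = 0xE6
s_3 = Round(s_2, k_2) = 0x6A
s_4 = Round(s_3, k_3) = 0xAF
s_5 = Round(s_4, k_4) = 0xF3
s_6 = Round(s_5, k_5) = 0x39
s_7 = Round(s_6, k_6) = 0x98
s_8 = Round(s_7, k_7) = 0x87

0xF3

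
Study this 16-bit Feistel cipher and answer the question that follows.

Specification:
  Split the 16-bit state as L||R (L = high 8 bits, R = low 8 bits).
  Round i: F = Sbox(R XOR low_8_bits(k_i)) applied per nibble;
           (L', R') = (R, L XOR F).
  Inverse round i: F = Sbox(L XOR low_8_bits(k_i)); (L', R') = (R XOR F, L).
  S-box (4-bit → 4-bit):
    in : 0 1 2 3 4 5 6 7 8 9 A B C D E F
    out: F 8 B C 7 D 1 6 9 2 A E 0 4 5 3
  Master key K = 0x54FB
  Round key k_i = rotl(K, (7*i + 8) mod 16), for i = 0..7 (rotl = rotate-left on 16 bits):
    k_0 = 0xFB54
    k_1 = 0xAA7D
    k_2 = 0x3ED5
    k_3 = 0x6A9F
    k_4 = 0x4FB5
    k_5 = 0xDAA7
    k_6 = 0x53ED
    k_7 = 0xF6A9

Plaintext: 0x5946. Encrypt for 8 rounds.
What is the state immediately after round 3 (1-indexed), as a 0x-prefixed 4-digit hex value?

0xE51D

s_0 = plaintext = 0x5946
s_1 = Round(s_0, k_0) = 0x46D2
s_2 = Round(s_1, k_1) = 0xD2E5
s_3 = Round(s_2, k_2) = 0xE51D
s_4 = Round(s_3, k_3) = 0x1D7E
s_5 = Round(s_4, k_4) = 0x7E13
s_6 = Round(s_5, k_5) = 0x1399
s_7 = Round(s_6, k_6) = 0x9974
s_8 = Round(s_7, k_7) = 0x74DD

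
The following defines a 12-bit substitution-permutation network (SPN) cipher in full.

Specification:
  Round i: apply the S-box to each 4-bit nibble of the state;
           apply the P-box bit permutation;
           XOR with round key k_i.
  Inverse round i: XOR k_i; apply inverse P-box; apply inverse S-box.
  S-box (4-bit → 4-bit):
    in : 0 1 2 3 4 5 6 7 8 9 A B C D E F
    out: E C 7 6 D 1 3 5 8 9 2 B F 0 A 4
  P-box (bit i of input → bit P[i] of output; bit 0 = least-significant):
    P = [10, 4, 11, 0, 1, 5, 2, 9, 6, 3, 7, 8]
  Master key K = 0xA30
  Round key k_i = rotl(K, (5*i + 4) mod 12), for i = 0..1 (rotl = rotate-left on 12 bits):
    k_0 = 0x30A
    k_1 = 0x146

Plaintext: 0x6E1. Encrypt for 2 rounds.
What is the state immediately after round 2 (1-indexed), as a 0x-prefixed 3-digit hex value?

s_0 = plaintext = 0x6E1
s_1 = Round(s_0, k_0) = 0x963
s_2 = Round(s_1, k_1) = 0x834

0x834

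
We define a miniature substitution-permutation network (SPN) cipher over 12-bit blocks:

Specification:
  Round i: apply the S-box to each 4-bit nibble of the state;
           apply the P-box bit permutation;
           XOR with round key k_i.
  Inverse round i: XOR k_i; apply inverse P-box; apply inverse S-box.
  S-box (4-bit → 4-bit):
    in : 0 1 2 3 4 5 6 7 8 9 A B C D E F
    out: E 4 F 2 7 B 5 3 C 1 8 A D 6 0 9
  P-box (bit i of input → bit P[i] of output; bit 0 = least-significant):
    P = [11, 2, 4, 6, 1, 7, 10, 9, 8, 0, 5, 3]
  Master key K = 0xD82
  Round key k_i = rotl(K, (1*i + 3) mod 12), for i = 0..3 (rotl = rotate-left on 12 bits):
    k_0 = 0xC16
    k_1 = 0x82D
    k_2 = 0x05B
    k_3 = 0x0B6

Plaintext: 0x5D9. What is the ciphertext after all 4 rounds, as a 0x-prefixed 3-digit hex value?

0x34A

s_0 = plaintext = 0x5D9
s_1 = Round(s_0, k_0) = 0x19F
s_2 = Round(s_1, k_1) = 0x04F
s_3 = Round(s_2, k_2) = 0xCB0
s_4 = Round(s_3, k_3) = 0x34A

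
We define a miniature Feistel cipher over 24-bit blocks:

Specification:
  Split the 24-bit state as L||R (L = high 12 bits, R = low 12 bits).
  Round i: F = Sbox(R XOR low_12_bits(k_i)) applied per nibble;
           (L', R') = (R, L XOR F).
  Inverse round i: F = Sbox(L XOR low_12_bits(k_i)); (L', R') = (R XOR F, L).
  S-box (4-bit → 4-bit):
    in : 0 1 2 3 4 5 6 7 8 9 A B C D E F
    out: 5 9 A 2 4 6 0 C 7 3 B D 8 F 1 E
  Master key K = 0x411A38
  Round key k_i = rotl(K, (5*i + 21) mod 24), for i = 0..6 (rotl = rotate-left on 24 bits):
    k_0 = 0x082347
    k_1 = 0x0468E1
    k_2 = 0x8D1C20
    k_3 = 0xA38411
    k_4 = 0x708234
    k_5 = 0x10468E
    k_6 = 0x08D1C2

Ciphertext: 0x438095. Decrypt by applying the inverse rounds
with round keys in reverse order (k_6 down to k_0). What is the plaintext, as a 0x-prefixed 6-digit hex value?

s_0 = ciphertext = 0x438095
s_1 = InvRound(s_0, k_6) = 0x67E438
s_2 = InvRound(s_1, k_5) = 0x1DD67E
s_3 = InvRound(s_2, k_4) = 0x46D1DD
s_4 = InvRound(s_3, k_3) = 0x41546D
s_5 = InvRound(s_4, k_2) = 0x34B415
s_6 = InvRound(s_5, k_1) = 0x9AE34B
s_7 = InvRound(s_6, k_0) = 0x8589AE

0x8589AE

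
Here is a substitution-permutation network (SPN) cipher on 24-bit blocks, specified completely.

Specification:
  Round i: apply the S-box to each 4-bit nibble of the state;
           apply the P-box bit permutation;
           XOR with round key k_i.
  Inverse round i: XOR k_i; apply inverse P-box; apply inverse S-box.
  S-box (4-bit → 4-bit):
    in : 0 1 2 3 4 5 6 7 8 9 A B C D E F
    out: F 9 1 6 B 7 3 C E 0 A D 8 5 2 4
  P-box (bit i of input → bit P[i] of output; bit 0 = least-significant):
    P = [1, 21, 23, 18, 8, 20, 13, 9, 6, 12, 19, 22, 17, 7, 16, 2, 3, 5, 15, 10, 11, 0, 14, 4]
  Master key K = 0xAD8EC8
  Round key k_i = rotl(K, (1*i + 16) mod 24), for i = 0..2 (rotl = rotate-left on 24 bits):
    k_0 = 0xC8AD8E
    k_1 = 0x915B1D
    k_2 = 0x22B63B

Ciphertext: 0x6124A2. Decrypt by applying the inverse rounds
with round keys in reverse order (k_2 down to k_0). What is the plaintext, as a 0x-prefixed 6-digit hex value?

0x9E8299

s_0 = ciphertext = 0x6124A2
s_1 = InvRound(s_0, k_2) = 0xAD5AC9
s_2 = InvRound(s_1, k_1) = 0xC9AD6A
s_3 = InvRound(s_2, k_0) = 0x9E8299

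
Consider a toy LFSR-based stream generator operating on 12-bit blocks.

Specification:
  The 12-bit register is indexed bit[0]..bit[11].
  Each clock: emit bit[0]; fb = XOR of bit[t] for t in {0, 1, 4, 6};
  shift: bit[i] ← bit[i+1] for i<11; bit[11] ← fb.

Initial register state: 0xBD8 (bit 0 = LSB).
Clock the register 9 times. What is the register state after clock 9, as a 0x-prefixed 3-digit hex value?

reg_0 = 0xBD8
clock 1: out=0, reg = 0x5EC
clock 2: out=0, reg = 0xAF6
clock 3: out=0, reg = 0xD7B
clock 4: out=1, reg = 0x6BD
clock 5: out=1, reg = 0x35E
clock 6: out=0, reg = 0x9AF
clock 7: out=1, reg = 0x4D7
clock 8: out=1, reg = 0x26B
clock 9: out=1, reg = 0x935

0x935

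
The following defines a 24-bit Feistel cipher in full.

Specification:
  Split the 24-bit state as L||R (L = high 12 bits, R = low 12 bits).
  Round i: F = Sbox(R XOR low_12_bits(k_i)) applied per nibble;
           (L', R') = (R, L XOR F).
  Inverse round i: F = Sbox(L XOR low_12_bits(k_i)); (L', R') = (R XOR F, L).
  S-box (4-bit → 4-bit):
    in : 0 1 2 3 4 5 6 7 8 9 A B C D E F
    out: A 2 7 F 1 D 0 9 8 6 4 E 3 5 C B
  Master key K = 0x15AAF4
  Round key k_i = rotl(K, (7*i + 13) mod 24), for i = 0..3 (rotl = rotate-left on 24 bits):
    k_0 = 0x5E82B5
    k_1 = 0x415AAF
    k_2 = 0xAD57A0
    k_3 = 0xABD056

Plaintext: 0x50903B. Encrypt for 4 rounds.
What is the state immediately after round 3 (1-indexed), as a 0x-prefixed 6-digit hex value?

s_0 = plaintext = 0x50903B
s_1 = Round(s_0, k_0) = 0x03B285
s_2 = Round(s_1, k_1) = 0x28584F
s_3 = Round(s_2, k_2) = 0x84F94E
s_4 = Round(s_3, k_3) = 0x94EE67

0x84F94E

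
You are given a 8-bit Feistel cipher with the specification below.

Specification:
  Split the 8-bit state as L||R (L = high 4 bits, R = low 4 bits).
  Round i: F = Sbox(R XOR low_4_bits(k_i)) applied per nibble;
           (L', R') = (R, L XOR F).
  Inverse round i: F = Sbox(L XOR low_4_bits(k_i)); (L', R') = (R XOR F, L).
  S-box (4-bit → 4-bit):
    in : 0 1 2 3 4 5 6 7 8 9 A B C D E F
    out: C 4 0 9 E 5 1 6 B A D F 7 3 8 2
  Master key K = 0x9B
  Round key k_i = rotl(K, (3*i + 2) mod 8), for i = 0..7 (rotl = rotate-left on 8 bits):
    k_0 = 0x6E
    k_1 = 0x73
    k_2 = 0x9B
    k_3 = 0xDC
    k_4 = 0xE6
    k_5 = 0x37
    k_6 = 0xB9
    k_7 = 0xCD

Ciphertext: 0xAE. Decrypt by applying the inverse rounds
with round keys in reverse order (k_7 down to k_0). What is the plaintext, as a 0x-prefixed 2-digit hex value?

s_0 = ciphertext = 0xAE
s_1 = InvRound(s_0, k_7) = 0x8A
s_2 = InvRound(s_1, k_6) = 0xE8
s_3 = InvRound(s_2, k_5) = 0x2E
s_4 = InvRound(s_3, k_4) = 0x02
s_5 = InvRound(s_4, k_3) = 0x50
s_6 = InvRound(s_5, k_2) = 0x85
s_7 = InvRound(s_6, k_1) = 0xA8
s_8 = InvRound(s_7, k_0) = 0x6A

0x6A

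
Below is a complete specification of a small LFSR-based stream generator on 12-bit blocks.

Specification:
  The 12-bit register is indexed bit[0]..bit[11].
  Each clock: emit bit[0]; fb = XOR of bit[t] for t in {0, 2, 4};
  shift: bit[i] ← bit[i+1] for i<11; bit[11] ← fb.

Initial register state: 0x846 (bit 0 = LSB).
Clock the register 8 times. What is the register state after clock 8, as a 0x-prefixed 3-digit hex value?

0xD38

reg_0 = 0x846
clock 1: out=0, reg = 0xC23
clock 2: out=1, reg = 0xE11
clock 3: out=1, reg = 0x708
clock 4: out=0, reg = 0x384
clock 5: out=0, reg = 0x9C2
clock 6: out=0, reg = 0x4E1
clock 7: out=1, reg = 0xA70
clock 8: out=0, reg = 0xD38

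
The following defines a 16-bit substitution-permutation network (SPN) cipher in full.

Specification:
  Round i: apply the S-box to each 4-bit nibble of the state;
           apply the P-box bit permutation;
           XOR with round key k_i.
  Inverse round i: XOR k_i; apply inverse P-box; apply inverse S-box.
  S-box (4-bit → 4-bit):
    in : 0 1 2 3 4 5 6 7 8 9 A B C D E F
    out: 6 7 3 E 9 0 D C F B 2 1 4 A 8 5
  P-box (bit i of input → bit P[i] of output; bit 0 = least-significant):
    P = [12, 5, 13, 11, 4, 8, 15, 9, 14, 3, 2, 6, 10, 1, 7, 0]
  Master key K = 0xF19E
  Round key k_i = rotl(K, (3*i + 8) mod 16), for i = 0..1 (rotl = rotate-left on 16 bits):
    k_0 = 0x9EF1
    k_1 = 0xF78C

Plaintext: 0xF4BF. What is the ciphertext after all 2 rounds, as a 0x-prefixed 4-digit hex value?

s_0 = plaintext = 0xF4BF
s_1 = Round(s_0, k_0) = 0xEA21
s_2 = Round(s_1, k_1) = 0xC6B5

0xC6B5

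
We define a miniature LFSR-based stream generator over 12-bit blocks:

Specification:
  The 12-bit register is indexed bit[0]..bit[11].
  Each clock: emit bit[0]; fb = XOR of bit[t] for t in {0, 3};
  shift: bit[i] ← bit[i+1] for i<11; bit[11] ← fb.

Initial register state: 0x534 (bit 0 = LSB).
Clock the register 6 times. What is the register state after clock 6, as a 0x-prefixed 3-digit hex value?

reg_0 = 0x534
clock 1: out=0, reg = 0x29A
clock 2: out=0, reg = 0x94D
clock 3: out=1, reg = 0x4A6
clock 4: out=0, reg = 0x253
clock 5: out=1, reg = 0x929
clock 6: out=1, reg = 0x494

0x494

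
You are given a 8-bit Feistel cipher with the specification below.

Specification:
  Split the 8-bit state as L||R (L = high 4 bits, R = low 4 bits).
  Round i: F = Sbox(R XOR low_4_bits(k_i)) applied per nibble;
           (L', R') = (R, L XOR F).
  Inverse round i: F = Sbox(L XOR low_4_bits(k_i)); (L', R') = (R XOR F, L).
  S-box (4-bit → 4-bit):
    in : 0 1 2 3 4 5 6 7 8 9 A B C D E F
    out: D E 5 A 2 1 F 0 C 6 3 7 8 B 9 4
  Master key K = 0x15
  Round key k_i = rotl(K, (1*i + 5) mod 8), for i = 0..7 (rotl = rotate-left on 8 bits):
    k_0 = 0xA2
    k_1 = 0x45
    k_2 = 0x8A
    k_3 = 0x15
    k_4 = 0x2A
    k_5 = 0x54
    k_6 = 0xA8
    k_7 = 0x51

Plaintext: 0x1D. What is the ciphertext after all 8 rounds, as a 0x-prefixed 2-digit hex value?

0x4F

s_0 = plaintext = 0x1D
s_1 = Round(s_0, k_0) = 0xD5
s_2 = Round(s_1, k_1) = 0x50
s_3 = Round(s_2, k_2) = 0x06
s_4 = Round(s_3, k_3) = 0x6A
s_5 = Round(s_4, k_4) = 0xAB
s_6 = Round(s_5, k_5) = 0xBE
s_7 = Round(s_6, k_6) = 0xE4
s_8 = Round(s_7, k_7) = 0x4F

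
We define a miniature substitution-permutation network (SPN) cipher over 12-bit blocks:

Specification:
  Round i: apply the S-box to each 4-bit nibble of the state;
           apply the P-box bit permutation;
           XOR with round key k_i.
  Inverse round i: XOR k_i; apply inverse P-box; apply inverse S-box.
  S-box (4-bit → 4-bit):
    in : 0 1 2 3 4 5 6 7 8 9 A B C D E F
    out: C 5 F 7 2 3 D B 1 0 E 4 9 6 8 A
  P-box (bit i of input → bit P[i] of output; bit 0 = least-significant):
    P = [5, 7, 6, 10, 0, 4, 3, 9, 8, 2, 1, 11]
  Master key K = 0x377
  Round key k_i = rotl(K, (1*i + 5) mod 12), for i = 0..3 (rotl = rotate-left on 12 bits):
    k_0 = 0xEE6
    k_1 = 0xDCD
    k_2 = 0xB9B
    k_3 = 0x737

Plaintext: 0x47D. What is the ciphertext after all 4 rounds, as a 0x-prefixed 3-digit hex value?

0x15D

s_0 = plaintext = 0x47D
s_1 = Round(s_0, k_0) = 0xC33
s_2 = Round(s_1, k_1) = 0x434
s_3 = Round(s_2, k_2) = 0xB06
s_4 = Round(s_3, k_3) = 0x15D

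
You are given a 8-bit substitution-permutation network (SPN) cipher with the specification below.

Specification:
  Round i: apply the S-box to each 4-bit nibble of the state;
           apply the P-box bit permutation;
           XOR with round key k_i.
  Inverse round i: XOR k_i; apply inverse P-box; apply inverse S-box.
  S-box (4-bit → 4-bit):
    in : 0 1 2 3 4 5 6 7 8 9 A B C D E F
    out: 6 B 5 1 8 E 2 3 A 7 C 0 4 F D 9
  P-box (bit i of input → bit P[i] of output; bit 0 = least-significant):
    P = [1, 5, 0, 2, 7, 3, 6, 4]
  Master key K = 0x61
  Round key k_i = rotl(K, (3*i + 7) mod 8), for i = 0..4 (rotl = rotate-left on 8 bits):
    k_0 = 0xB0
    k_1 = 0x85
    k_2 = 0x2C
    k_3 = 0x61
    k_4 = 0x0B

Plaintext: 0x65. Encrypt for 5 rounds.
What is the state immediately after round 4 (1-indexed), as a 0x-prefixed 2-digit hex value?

0x87

s_0 = plaintext = 0x65
s_1 = Round(s_0, k_0) = 0x9D
s_2 = Round(s_1, k_1) = 0x6A
s_3 = Round(s_2, k_2) = 0x21
s_4 = Round(s_3, k_3) = 0x87
s_5 = Round(s_4, k_4) = 0x31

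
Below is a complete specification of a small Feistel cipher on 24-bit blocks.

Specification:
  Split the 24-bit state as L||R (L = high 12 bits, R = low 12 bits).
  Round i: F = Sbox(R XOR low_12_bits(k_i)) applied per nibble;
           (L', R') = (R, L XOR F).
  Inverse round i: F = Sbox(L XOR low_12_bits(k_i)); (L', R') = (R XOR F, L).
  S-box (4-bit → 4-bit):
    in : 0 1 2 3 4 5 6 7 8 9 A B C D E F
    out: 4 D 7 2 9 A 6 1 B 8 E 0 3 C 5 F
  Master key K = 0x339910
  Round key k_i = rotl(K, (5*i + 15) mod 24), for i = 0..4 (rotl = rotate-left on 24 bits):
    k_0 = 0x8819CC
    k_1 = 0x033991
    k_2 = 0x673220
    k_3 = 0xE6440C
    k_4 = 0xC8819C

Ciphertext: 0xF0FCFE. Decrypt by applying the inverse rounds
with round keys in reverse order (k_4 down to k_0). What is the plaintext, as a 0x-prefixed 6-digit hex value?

0x20CF27

s_0 = ciphertext = 0xF0FCFE
s_1 = InvRound(s_0, k_4) = 0x97CF0F
s_2 = InvRound(s_1, k_3) = 0x31B97C
s_3 = InvRound(s_2, k_2) = 0x45C31B
s_4 = InvRound(s_3, k_1) = 0xF2745C
s_5 = InvRound(s_4, k_0) = 0x20CF27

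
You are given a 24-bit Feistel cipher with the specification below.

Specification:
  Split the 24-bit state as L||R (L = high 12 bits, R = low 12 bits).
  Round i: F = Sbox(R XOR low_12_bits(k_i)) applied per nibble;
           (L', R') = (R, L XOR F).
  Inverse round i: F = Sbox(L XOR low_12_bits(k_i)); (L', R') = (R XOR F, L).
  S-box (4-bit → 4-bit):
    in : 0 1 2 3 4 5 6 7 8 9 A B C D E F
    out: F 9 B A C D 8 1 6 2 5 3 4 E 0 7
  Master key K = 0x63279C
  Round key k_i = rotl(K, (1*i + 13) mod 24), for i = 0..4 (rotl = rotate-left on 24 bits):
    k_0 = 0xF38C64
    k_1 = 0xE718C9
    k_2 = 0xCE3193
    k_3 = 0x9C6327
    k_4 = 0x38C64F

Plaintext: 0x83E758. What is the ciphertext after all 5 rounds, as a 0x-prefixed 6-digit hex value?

0x93E81A

s_0 = plaintext = 0x83E758
s_1 = Round(s_0, k_0) = 0x758B9A
s_2 = Round(s_1, k_1) = 0xB9AD82
s_3 = Round(s_2, k_2) = 0xD82F03
s_4 = Round(s_3, k_3) = 0xF0393E
s_5 = Round(s_4, k_4) = 0x93E81A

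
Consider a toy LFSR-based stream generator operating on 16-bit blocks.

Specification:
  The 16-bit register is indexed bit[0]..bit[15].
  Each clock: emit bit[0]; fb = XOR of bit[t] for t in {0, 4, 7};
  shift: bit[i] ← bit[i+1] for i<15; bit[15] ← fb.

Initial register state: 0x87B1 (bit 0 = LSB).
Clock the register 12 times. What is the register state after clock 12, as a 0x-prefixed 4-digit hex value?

reg_0 = 0x87B1
clock 1: out=1, reg = 0xC3D8
clock 2: out=0, reg = 0x61EC
clock 3: out=0, reg = 0xB0F6
clock 4: out=0, reg = 0x587B
clock 5: out=1, reg = 0x2C3D
clock 6: out=1, reg = 0x161E
clock 7: out=0, reg = 0x8B0F
clock 8: out=1, reg = 0xC587
clock 9: out=1, reg = 0x62C3
clock 10: out=1, reg = 0x3161
clock 11: out=1, reg = 0x98B0
clock 12: out=0, reg = 0x4C58

0x4C58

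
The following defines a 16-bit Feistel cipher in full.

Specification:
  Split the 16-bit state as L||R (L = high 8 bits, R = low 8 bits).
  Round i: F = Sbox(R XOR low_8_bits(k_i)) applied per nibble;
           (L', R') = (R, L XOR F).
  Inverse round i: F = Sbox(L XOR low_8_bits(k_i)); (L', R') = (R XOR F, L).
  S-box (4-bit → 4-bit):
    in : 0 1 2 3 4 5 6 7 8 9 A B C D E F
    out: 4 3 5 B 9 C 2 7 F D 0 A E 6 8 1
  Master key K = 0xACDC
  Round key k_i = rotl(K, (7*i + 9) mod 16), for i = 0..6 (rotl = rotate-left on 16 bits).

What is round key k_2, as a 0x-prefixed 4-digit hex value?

K = 0xACDC
k_0 = rotl(K, (7*0+9) mod 16) = rotl(K, 9) = 0xB959
k_1 = rotl(K, (7*1+9) mod 16) = rotl(K, 0) = 0xACDC
k_2 = rotl(K, (7*2+9) mod 16) = rotl(K, 7) = 0x6E56

0x6E56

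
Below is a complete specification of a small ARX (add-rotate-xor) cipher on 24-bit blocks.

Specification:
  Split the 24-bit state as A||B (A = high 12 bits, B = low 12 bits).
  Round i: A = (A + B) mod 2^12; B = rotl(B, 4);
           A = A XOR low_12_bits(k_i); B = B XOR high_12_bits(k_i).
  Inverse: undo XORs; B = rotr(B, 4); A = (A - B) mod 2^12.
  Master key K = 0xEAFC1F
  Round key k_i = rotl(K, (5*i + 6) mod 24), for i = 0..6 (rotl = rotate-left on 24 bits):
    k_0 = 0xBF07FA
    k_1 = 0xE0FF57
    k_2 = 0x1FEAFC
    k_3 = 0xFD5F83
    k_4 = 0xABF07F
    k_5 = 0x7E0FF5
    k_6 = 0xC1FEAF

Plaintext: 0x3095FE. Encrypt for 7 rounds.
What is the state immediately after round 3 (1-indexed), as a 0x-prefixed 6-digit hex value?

s_0 = plaintext = 0x3095FE
s_1 = Round(s_0, k_0) = 0xEFD415
s_2 = Round(s_1, k_1) = 0xC45F5B
s_3 = Round(s_2, k_2) = 0x15C441
s_4 = Round(s_3, k_3) = 0xA1EBC1
s_5 = Round(s_4, k_4) = 0x5A06A4
s_6 = Round(s_5, k_5) = 0x3B1DA6
s_7 = Round(s_6, k_6) = 0xFF8672

0x15C441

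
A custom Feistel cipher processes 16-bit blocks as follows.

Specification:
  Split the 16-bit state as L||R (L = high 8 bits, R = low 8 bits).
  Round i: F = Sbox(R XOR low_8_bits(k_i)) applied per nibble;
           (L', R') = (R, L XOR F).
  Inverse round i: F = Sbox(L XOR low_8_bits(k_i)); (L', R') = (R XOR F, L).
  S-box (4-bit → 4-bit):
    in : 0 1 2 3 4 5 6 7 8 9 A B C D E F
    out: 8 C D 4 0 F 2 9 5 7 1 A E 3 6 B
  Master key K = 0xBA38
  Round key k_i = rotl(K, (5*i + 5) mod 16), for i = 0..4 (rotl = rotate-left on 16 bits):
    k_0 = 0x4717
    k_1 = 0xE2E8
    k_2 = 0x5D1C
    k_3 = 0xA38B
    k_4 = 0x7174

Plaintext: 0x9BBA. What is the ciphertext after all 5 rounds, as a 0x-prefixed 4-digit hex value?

s_0 = plaintext = 0x9BBA
s_1 = Round(s_0, k_0) = 0xBA88
s_2 = Round(s_1, k_1) = 0x8892
s_3 = Round(s_2, k_2) = 0x92DE
s_4 = Round(s_3, k_3) = 0xDE6D
s_5 = Round(s_4, k_4) = 0x6D19

0x6D19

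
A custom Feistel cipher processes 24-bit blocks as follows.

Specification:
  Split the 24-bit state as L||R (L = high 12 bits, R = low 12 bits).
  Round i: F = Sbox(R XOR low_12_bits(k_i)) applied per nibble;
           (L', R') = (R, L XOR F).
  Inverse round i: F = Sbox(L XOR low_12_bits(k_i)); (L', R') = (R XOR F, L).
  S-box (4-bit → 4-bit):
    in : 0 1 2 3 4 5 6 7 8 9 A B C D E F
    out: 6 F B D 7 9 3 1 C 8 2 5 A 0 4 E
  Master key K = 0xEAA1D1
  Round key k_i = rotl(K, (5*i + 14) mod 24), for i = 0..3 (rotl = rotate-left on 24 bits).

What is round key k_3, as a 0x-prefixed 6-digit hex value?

0x543A3D

K = 0xEAA1D1
k_0 = rotl(K, (5*0+14) mod 24) = rotl(K, 14) = 0x747AA8
k_1 = rotl(K, (5*1+14) mod 24) = rotl(K, 19) = 0x8F550E
k_2 = rotl(K, (5*2+14) mod 24) = rotl(K, 0) = 0xEAA1D1
k_3 = rotl(K, (5*3+14) mod 24) = rotl(K, 5) = 0x543A3D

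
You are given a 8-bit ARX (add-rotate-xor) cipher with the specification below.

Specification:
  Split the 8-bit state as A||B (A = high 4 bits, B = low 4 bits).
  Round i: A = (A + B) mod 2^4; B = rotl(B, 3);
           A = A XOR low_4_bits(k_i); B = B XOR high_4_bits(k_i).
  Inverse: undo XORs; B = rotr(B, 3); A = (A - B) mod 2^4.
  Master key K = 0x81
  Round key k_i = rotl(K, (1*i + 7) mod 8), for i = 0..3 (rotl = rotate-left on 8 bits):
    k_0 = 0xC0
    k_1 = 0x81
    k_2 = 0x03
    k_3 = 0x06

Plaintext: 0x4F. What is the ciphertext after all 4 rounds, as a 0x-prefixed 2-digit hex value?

s_0 = plaintext = 0x4F
s_1 = Round(s_0, k_0) = 0x33
s_2 = Round(s_1, k_1) = 0x71
s_3 = Round(s_2, k_2) = 0xB8
s_4 = Round(s_3, k_3) = 0x54

0x54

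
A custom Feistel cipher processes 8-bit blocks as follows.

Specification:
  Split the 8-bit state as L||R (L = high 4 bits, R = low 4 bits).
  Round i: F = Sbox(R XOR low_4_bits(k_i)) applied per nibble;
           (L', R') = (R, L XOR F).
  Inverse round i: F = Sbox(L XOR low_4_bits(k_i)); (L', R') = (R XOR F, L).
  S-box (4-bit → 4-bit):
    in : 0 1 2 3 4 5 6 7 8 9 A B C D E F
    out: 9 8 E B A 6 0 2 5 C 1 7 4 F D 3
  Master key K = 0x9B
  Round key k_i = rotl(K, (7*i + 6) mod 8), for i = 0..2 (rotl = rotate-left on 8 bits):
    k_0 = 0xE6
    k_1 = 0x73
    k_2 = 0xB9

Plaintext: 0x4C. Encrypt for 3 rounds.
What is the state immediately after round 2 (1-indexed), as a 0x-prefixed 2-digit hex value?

s_0 = plaintext = 0x4C
s_1 = Round(s_0, k_0) = 0xC5
s_2 = Round(s_1, k_1) = 0x5C
s_3 = Round(s_2, k_2) = 0xC3

0x5C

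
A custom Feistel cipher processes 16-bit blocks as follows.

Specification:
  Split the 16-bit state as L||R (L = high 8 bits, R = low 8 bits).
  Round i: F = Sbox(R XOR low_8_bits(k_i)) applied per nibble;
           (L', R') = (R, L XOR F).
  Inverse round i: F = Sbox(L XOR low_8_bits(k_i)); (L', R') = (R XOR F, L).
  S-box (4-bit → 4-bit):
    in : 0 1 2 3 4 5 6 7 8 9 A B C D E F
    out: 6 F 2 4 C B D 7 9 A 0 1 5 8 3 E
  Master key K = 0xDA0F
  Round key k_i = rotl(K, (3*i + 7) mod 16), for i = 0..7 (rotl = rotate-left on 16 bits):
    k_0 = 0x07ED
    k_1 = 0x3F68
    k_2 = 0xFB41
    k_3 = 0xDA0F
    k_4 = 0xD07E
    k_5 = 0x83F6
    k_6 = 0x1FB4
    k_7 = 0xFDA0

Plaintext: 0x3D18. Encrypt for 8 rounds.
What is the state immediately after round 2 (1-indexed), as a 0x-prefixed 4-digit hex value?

s_0 = plaintext = 0x3D18
s_1 = Round(s_0, k_0) = 0x18D6
s_2 = Round(s_1, k_1) = 0xD60B
s_3 = Round(s_2, k_2) = 0x0B16
s_4 = Round(s_3, k_3) = 0x16F1
s_5 = Round(s_4, k_4) = 0xF188
s_6 = Round(s_5, k_5) = 0x8882
s_7 = Round(s_6, k_6) = 0x82C5
s_8 = Round(s_7, k_7) = 0xC559

0xD60B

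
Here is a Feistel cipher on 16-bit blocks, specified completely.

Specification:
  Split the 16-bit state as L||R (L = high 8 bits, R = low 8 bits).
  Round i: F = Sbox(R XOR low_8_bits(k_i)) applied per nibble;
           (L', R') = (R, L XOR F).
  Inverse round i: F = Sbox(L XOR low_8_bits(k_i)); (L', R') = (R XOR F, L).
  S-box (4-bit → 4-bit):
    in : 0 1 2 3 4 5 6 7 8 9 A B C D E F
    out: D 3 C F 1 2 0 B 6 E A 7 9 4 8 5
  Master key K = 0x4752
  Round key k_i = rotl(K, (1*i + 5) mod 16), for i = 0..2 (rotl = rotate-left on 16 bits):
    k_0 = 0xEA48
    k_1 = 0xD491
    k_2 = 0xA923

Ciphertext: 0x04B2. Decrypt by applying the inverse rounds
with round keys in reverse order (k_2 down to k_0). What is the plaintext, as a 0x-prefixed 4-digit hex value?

s_0 = ciphertext = 0x04B2
s_1 = InvRound(s_0, k_2) = 0x7904
s_2 = InvRound(s_1, k_1) = 0x8279
s_3 = InvRound(s_2, k_0) = 0xE382

0xE382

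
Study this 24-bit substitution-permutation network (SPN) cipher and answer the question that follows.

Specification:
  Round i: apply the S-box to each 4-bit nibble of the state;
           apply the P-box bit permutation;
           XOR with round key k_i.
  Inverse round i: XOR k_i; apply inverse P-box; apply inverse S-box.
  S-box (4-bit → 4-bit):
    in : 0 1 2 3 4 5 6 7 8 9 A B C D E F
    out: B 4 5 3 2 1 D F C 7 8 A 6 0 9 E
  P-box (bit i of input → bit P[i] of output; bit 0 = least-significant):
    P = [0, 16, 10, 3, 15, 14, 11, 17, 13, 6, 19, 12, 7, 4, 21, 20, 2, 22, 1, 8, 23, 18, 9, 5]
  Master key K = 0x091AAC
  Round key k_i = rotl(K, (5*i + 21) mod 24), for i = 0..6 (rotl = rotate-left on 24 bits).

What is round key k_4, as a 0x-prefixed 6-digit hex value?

0x581235

K = 0x091AAC
k_0 = rotl(K, (5*0+21) mod 24) = rotl(K, 21) = 0x812355
k_1 = rotl(K, (5*1+21) mod 24) = rotl(K, 2) = 0x246AB0
k_2 = rotl(K, (5*2+21) mod 24) = rotl(K, 7) = 0x8D5604
k_3 = rotl(K, (5*3+21) mod 24) = rotl(K, 12) = 0xAAC091
k_4 = rotl(K, (5*4+21) mod 24) = rotl(K, 17) = 0x581235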